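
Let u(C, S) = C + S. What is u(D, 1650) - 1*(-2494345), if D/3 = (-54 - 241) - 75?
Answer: 2494885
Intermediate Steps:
D = -1110 (D = 3*((-54 - 241) - 75) = 3*(-295 - 75) = 3*(-370) = -1110)
u(D, 1650) - 1*(-2494345) = (-1110 + 1650) - 1*(-2494345) = 540 + 2494345 = 2494885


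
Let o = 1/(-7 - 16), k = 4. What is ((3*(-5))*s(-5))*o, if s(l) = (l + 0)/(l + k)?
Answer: 75/23 ≈ 3.2609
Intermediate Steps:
o = -1/23 (o = 1/(-23) = -1/23 ≈ -0.043478)
s(l) = l/(4 + l) (s(l) = (l + 0)/(l + 4) = l/(4 + l))
((3*(-5))*s(-5))*o = ((3*(-5))*(-5/(4 - 5)))*(-1/23) = -(-75)/(-1)*(-1/23) = -(-75)*(-1)*(-1/23) = -15*5*(-1/23) = -75*(-1/23) = 75/23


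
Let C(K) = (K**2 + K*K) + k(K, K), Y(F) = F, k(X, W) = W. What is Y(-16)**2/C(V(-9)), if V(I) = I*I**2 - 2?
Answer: 256/1067991 ≈ 0.00023970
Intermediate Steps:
V(I) = -2 + I**3 (V(I) = I**3 - 2 = -2 + I**3)
C(K) = K + 2*K**2 (C(K) = (K**2 + K*K) + K = (K**2 + K**2) + K = 2*K**2 + K = K + 2*K**2)
Y(-16)**2/C(V(-9)) = (-16)**2/(((-2 + (-9)**3)*(1 + 2*(-2 + (-9)**3)))) = 256/(((-2 - 729)*(1 + 2*(-2 - 729)))) = 256/((-731*(1 + 2*(-731)))) = 256/((-731*(1 - 1462))) = 256/((-731*(-1461))) = 256/1067991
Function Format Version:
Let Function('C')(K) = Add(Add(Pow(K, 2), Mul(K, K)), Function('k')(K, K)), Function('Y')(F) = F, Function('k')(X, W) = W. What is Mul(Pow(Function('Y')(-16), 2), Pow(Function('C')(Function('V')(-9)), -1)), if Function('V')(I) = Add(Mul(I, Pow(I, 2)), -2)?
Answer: Rational(256, 1067991) ≈ 0.00023970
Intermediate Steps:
Function('V')(I) = Add(-2, Pow(I, 3)) (Function('V')(I) = Add(Pow(I, 3), -2) = Add(-2, Pow(I, 3)))
Function('C')(K) = Add(K, Mul(2, Pow(K, 2))) (Function('C')(K) = Add(Add(Pow(K, 2), Mul(K, K)), K) = Add(Add(Pow(K, 2), Pow(K, 2)), K) = Add(Mul(2, Pow(K, 2)), K) = Add(K, Mul(2, Pow(K, 2))))
Mul(Pow(Function('Y')(-16), 2), Pow(Function('C')(Function('V')(-9)), -1)) = Mul(Pow(-16, 2), Pow(Mul(Add(-2, Pow(-9, 3)), Add(1, Mul(2, Add(-2, Pow(-9, 3))))), -1)) = Mul(256, Pow(Mul(Add(-2, -729), Add(1, Mul(2, Add(-2, -729)))), -1)) = Mul(256, Pow(Mul(-731, Add(1, Mul(2, -731))), -1)) = Mul(256, Pow(Mul(-731, Add(1, -1462)), -1)) = Mul(256, Pow(Mul(-731, -1461), -1)) = Mul(256, Pow(1067991, -1)) = Mul(256, Rational(1, 1067991)) = Rational(256, 1067991)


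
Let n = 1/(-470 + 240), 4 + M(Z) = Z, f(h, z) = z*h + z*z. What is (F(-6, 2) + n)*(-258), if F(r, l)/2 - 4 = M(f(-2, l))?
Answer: 129/115 ≈ 1.1217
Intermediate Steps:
f(h, z) = z**2 + h*z (f(h, z) = h*z + z**2 = z**2 + h*z)
M(Z) = -4 + Z
n = -1/230 (n = 1/(-230) = -1/230 ≈ -0.0043478)
F(r, l) = 2*l*(-2 + l) (F(r, l) = 8 + 2*(-4 + l*(-2 + l)) = 8 + (-8 + 2*l*(-2 + l)) = 2*l*(-2 + l))
(F(-6, 2) + n)*(-258) = (2*2*(-2 + 2) - 1/230)*(-258) = (2*2*0 - 1/230)*(-258) = (0 - 1/230)*(-258) = -1/230*(-258) = 129/115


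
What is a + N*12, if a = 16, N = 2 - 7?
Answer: -44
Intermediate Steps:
N = -5
a + N*12 = 16 - 5*12 = 16 - 60 = -44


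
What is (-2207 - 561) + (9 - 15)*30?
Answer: -2948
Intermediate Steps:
(-2207 - 561) + (9 - 15)*30 = -2768 - 6*30 = -2768 - 180 = -2948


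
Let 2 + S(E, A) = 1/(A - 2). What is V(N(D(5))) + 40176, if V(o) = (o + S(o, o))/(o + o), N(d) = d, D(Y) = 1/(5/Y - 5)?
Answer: 723265/18 ≈ 40181.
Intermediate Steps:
S(E, A) = -2 + 1/(-2 + A) (S(E, A) = -2 + 1/(A - 2) = -2 + 1/(-2 + A))
D(Y) = 1/(-5 + 5/Y)
V(o) = (o + (5 - 2*o)/(-2 + o))/(2*o) (V(o) = (o + (5 - 2*o)/(-2 + o))/(o + o) = (o + (5 - 2*o)/(-2 + o))/((2*o)) = (o + (5 - 2*o)/(-2 + o))*(1/(2*o)) = (o + (5 - 2*o)/(-2 + o))/(2*o))
V(N(D(5))) + 40176 = (5 + (-1*5/(-5 + 5*5))² - (-4)*5/(-5 + 5*5))/(2*((-1*5/(-5 + 5*5)))*(-2 - 1*5/(-5 + 5*5))) + 40176 = (5 + (-1*5/(-5 + 25))² - (-4)*5/(-5 + 25))/(2*((-1*5/(-5 + 25)))*(-2 - 1*5/(-5 + 25))) + 40176 = (5 + (-1*5/20)² - (-4)*5/20)/(2*((-1*5/20))*(-2 - 1*5/20)) + 40176 = (5 + (-1*5*1/20)² - (-4)*5/20)/(2*((-1*5*1/20))*(-2 - 1*5*1/20)) + 40176 = (5 + (-¼)² - 4*(-¼))/(2*(-¼)*(-2 - ¼)) + 40176 = (½)*(-4)*(5 + 1/16 + 1)/(-9/4) + 40176 = (½)*(-4)*(-4/9)*(97/16) + 40176 = 97/18 + 40176 = 723265/18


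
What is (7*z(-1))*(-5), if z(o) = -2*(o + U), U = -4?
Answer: -350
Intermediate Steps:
z(o) = 8 - 2*o (z(o) = -2*(o - 4) = -2*(-4 + o) = 8 - 2*o)
(7*z(-1))*(-5) = (7*(8 - 2*(-1)))*(-5) = (7*(8 + 2))*(-5) = (7*10)*(-5) = 70*(-5) = -350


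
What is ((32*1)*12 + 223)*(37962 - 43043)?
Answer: -3084167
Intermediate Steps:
((32*1)*12 + 223)*(37962 - 43043) = (32*12 + 223)*(-5081) = (384 + 223)*(-5081) = 607*(-5081) = -3084167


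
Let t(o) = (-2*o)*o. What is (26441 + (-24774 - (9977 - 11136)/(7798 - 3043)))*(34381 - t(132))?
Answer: 548829789376/4755 ≈ 1.1542e+8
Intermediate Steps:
t(o) = -2*o²
(26441 + (-24774 - (9977 - 11136)/(7798 - 3043)))*(34381 - t(132)) = (26441 + (-24774 - (9977 - 11136)/(7798 - 3043)))*(34381 - (-2)*132²) = (26441 + (-24774 - (-1159)/4755))*(34381 - (-2)*17424) = (26441 + (-24774 - (-1159)/4755))*(34381 - 1*(-34848)) = (26441 + (-24774 - 1*(-1159/4755)))*(34381 + 34848) = (26441 + (-24774 + 1159/4755))*69229 = (26441 - 117799211/4755)*69229 = (7927744/4755)*69229 = 548829789376/4755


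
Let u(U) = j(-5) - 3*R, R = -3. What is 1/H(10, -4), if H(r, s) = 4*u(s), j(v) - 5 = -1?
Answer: 1/52 ≈ 0.019231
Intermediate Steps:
j(v) = 4 (j(v) = 5 - 1 = 4)
u(U) = 13 (u(U) = 4 - 3*(-3) = 4 + 9 = 13)
H(r, s) = 52 (H(r, s) = 4*13 = 52)
1/H(10, -4) = 1/52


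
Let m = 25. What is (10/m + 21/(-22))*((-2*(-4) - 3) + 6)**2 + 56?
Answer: -111/10 ≈ -11.100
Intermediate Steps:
(10/m + 21/(-22))*((-2*(-4) - 3) + 6)**2 + 56 = (10/25 + 21/(-22))*((-2*(-4) - 3) + 6)**2 + 56 = (10*(1/25) + 21*(-1/22))*((8 - 3) + 6)**2 + 56 = (2/5 - 21/22)*(5 + 6)**2 + 56 = -61/110*11**2 + 56 = -61/110*121 + 56 = -671/10 + 56 = -111/10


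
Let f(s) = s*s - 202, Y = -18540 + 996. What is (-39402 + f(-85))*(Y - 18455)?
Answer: 1165611621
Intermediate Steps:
Y = -17544
f(s) = -202 + s**2 (f(s) = s**2 - 202 = -202 + s**2)
(-39402 + f(-85))*(Y - 18455) = (-39402 + (-202 + (-85)**2))*(-17544 - 18455) = (-39402 + (-202 + 7225))*(-35999) = (-39402 + 7023)*(-35999) = -32379*(-35999) = 1165611621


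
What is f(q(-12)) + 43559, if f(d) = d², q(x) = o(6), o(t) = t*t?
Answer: 44855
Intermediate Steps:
o(t) = t²
q(x) = 36 (q(x) = 6² = 36)
f(q(-12)) + 43559 = 36² + 43559 = 1296 + 43559 = 44855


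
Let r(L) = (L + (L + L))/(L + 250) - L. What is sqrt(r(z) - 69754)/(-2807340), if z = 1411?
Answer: -4*I*sqrt(766920242)/1165747935 ≈ -9.5023e-5*I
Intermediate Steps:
r(L) = -L + 3*L/(250 + L) (r(L) = (L + 2*L)/(250 + L) - L = (3*L)/(250 + L) - L = 3*L/(250 + L) - L = -L + 3*L/(250 + L))
sqrt(r(z) - 69754)/(-2807340) = sqrt(-1*1411*(247 + 1411)/(250 + 1411) - 69754)/(-2807340) = sqrt(-1*1411*1658/1661 - 69754)*(-1/2807340) = sqrt(-1*1411*1/1661*1658 - 69754)*(-1/2807340) = sqrt(-2339438/1661 - 69754)*(-1/2807340) = sqrt(-118200832/1661)*(-1/2807340) = (16*I*sqrt(766920242)/1661)*(-1/2807340) = -4*I*sqrt(766920242)/1165747935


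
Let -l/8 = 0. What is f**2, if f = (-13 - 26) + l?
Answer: 1521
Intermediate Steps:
l = 0 (l = -8*0 = 0)
f = -39 (f = (-13 - 26) + 0 = -39 + 0 = -39)
f**2 = (-39)**2 = 1521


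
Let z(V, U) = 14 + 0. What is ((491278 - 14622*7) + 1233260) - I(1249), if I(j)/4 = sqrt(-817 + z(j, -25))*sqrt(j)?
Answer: 1622184 - 4*I*sqrt(1002947) ≈ 1.6222e+6 - 4005.9*I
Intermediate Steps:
z(V, U) = 14
I(j) = 4*I*sqrt(803)*sqrt(j) (I(j) = 4*(sqrt(-817 + 14)*sqrt(j)) = 4*(sqrt(-803)*sqrt(j)) = 4*((I*sqrt(803))*sqrt(j)) = 4*(I*sqrt(803)*sqrt(j)) = 4*I*sqrt(803)*sqrt(j))
((491278 - 14622*7) + 1233260) - I(1249) = ((491278 - 14622*7) + 1233260) - 4*I*sqrt(803)*sqrt(1249) = ((491278 - 102354) + 1233260) - 4*I*sqrt(1002947) = (388924 + 1233260) - 4*I*sqrt(1002947) = 1622184 - 4*I*sqrt(1002947)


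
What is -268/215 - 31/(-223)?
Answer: -53099/47945 ≈ -1.1075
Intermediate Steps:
-268/215 - 31/(-223) = -268*1/215 - 31*(-1/223) = -268/215 + 31/223 = -53099/47945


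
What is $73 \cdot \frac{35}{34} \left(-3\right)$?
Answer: $- \frac{7665}{34} \approx -225.44$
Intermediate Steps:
$73 \cdot \frac{35}{34} \left(-3\right) = \frac{2555}{34} \left(-3\right) = - \frac{7665}{34}$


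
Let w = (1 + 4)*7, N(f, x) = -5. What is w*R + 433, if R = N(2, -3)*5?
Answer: -442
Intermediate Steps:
R = -25 (R = -5*5 = -25)
w = 35 (w = 5*7 = 35)
w*R + 433 = 35*(-25) + 433 = -875 + 433 = -442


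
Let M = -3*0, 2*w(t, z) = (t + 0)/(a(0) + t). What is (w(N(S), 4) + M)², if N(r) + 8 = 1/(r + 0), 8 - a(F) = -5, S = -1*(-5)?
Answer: 9/16 ≈ 0.56250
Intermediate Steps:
S = 5
a(F) = 13 (a(F) = 8 - 1*(-5) = 8 + 5 = 13)
N(r) = -8 + 1/r (N(r) = -8 + 1/(r + 0) = -8 + 1/r)
w(t, z) = t/(2*(13 + t)) (w(t, z) = ((t + 0)/(13 + t))/2 = (t/(13 + t))/2 = t/(2*(13 + t)))
M = 0
(w(N(S), 4) + M)² = ((-8 + 1/5)/(2*(13 + (-8 + 1/5))) + 0)² = ((-8 + ⅕)/(2*(13 + (-8 + ⅕))) + 0)² = ((½)*(-39/5)/(13 - 39/5) + 0)² = ((½)*(-39/5)/(26/5) + 0)² = ((½)*(-39/5)*(5/26) + 0)² = (-¾ + 0)² = (-¾)² = 9/16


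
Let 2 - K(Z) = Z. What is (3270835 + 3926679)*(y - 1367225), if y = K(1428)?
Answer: -9850884733614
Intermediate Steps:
K(Z) = 2 - Z
y = -1426 (y = 2 - 1*1428 = 2 - 1428 = -1426)
(3270835 + 3926679)*(y - 1367225) = (3270835 + 3926679)*(-1426 - 1367225) = 7197514*(-1368651) = -9850884733614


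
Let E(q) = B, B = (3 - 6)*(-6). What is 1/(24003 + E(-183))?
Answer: 1/24021 ≈ 4.1630e-5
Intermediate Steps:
B = 18 (B = -3*(-6) = 18)
E(q) = 18
1/(24003 + E(-183)) = 1/(24003 + 18) = 1/24021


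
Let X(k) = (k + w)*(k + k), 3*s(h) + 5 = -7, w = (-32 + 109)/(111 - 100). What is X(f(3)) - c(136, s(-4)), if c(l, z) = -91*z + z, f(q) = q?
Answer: -300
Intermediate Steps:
w = 7 (w = 77/11 = 77*(1/11) = 7)
s(h) = -4 (s(h) = -5/3 + (⅓)*(-7) = -5/3 - 7/3 = -4)
c(l, z) = -90*z
X(k) = 2*k*(7 + k) (X(k) = (k + 7)*(k + k) = (7 + k)*(2*k) = 2*k*(7 + k))
X(f(3)) - c(136, s(-4)) = 2*3*(7 + 3) - (-90)*(-4) = 2*3*10 - 1*360 = 60 - 360 = -300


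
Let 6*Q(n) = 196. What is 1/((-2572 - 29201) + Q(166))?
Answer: -3/95221 ≈ -3.1506e-5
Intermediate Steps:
Q(n) = 98/3 (Q(n) = (1/6)*196 = 98/3)
1/((-2572 - 29201) + Q(166)) = 1/((-2572 - 29201) + 98/3) = 1/(-31773 + 98/3) = 1/(-95221/3) = -3/95221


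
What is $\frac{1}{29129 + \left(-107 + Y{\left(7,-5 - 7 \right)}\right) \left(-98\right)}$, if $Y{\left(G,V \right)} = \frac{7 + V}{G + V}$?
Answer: $\frac{1}{39517} \approx 2.5306 \cdot 10^{-5}$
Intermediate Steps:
$Y{\left(G,V \right)} = \frac{7 + V}{G + V}$
$\frac{1}{29129 + \left(-107 + Y{\left(7,-5 - 7 \right)}\right) \left(-98\right)} = \frac{1}{29129 + \left(-107 + \frac{7 - 12}{7 - 12}\right) \left(-98\right)} = \frac{1}{29129 + \left(-107 + \frac{1}{-5} \left(-5\right)\right) \left(-98\right)} = \frac{1}{29129 + \left(-107 - -1\right) \left(-98\right)} = \frac{1}{29129 + \left(-107 + 1\right) \left(-98\right)} = \frac{1}{29129 - -10388} = \frac{1}{29129 + 10388} = \frac{1}{39517}$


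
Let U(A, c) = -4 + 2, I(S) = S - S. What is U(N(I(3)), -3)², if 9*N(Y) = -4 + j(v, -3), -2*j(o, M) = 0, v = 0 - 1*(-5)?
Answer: 4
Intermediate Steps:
v = 5 (v = 0 + 5 = 5)
j(o, M) = 0 (j(o, M) = -½*0 = 0)
I(S) = 0
N(Y) = -4/9 (N(Y) = (-4 + 0)/9 = (⅑)*(-4) = -4/9)
U(A, c) = -2
U(N(I(3)), -3)² = (-2)² = 4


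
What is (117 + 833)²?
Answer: 902500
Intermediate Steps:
(117 + 833)² = 950² = 902500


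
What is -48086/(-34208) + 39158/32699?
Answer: 1455940489/559283696 ≈ 2.6032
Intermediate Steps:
-48086/(-34208) + 39158/32699 = -48086*(-1/34208) + 39158*(1/32699) = 24043/17104 + 39158/32699 = 1455940489/559283696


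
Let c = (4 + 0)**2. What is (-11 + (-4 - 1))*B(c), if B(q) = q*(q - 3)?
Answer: -3328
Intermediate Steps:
c = 16 (c = 4**2 = 16)
B(q) = q*(-3 + q)
(-11 + (-4 - 1))*B(c) = (-11 + (-4 - 1))*(16*(-3 + 16)) = (-11 - 5)*(16*13) = -16*208 = -3328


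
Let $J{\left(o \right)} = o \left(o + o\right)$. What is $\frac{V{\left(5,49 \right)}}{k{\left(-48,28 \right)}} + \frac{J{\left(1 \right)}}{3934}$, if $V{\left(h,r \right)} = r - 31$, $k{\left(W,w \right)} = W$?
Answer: $- \frac{5893}{15736} \approx -0.37449$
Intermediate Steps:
$V{\left(h,r \right)} = -31 + r$
$J{\left(o \right)} = 2 o^{2}$ ($J{\left(o \right)} = o 2 o = 2 o^{2}$)
$\frac{V{\left(5,49 \right)}}{k{\left(-48,28 \right)}} + \frac{J{\left(1 \right)}}{3934} = \frac{-31 + 49}{-48} + \frac{2 \cdot 1^{2}}{3934} = 18 \left(- \frac{1}{48}\right) + 2 \cdot 1 \cdot \frac{1}{3934} = - \frac{3}{8} + 2 \cdot \frac{1}{3934} = - \frac{3}{8} + \frac{1}{1967} = - \frac{5893}{15736}$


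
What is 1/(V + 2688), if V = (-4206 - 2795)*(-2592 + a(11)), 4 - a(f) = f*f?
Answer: 1/18968397 ≈ 5.2719e-8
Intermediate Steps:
a(f) = 4 - f² (a(f) = 4 - f*f = 4 - f²)
V = 18965709 (V = (-4206 - 2795)*(-2592 + (4 - 1*11²)) = -7001*(-2592 + (4 - 1*121)) = -7001*(-2592 + (4 - 121)) = -7001*(-2592 - 117) = -7001*(-2709) = 18965709)
1/(V + 2688) = 1/(18965709 + 2688) = 1/18968397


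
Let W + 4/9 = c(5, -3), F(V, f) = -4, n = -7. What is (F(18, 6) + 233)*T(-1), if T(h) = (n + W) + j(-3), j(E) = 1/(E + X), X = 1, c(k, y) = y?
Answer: -45113/18 ≈ -2506.3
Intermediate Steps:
j(E) = 1/(1 + E) (j(E) = 1/(E + 1) = 1/(1 + E))
W = -31/9 (W = -4/9 - 3 = -31/9 ≈ -3.4444)
T(h) = -197/18 (T(h) = (-7 - 31/9) + 1/(1 - 3) = -94/9 + 1/(-2) = -94/9 - 1/2 = -197/18)
(F(18, 6) + 233)*T(-1) = (-4 + 233)*(-197/18) = 229*(-197/18) = -45113/18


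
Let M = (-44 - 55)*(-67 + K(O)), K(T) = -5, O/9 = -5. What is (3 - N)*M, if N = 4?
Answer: -7128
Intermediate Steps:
O = -45 (O = 9*(-5) = -45)
M = 7128 (M = (-44 - 55)*(-67 - 5) = -99*(-72) = 7128)
(3 - N)*M = (3 - 1*4)*7128 = (3 - 4)*7128 = -1*7128 = -7128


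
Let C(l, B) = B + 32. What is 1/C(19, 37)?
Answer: 1/69 ≈ 0.014493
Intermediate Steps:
C(l, B) = 32 + B
1/C(19, 37) = 1/(32 + 37) = 1/69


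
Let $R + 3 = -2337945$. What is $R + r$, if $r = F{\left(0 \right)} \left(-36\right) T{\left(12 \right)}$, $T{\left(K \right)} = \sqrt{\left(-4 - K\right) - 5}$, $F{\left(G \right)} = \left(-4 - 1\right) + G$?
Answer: $-2337948 + 180 i \sqrt{21} \approx -2.3379 \cdot 10^{6} + 824.86 i$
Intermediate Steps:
$R = -2337948$ ($R = -3 - 2337945 = -2337948$)
$F{\left(G \right)} = -5 + G$
$T{\left(K \right)} = \sqrt{-9 - K}$
$r = 180 i \sqrt{21}$ ($r = \left(-5 + 0\right) \left(-36\right) \sqrt{-9 - 12} = \left(-5\right) \left(-36\right) \sqrt{-9 - 12} = 180 \sqrt{-21} = 180 i \sqrt{21} \approx 824.86 i$)
$R + r = -2337948 + 180 i \sqrt{21}$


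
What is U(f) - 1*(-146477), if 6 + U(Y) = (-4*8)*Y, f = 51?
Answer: 144839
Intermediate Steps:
U(Y) = -6 - 32*Y (U(Y) = -6 + (-4*8)*Y = -6 - 32*Y)
U(f) - 1*(-146477) = (-6 - 32*51) - 1*(-146477) = (-6 - 1632) + 146477 = -1638 + 146477 = 144839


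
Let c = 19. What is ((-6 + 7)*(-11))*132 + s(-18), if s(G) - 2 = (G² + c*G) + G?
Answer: -1486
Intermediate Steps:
s(G) = 2 + G² + 20*G (s(G) = 2 + ((G² + 19*G) + G) = 2 + (G² + 20*G) = 2 + G² + 20*G)
((-6 + 7)*(-11))*132 + s(-18) = ((-6 + 7)*(-11))*132 + (2 + (-18)² + 20*(-18)) = (1*(-11))*132 + (2 + 324 - 360) = -11*132 - 34 = -1452 - 34 = -1486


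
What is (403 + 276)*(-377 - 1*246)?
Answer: -423017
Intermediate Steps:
(403 + 276)*(-377 - 1*246) = 679*(-377 - 246) = 679*(-623) = -423017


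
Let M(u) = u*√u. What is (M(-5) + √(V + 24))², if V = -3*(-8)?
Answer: -77 - 40*I*√15 ≈ -77.0 - 154.92*I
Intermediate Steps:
V = 24
M(u) = u^(3/2)
(M(-5) + √(V + 24))² = ((-5)^(3/2) + √(24 + 24))² = (-5*I*√5 + √48)² = (-5*I*√5 + 4*√3)² = (4*√3 - 5*I*√5)²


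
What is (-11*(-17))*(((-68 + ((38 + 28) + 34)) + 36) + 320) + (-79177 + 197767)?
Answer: 191146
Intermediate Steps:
(-11*(-17))*(((-68 + ((38 + 28) + 34)) + 36) + 320) + (-79177 + 197767) = 187*(((-68 + (66 + 34)) + 36) + 320) + 118590 = 187*(((-68 + 100) + 36) + 320) + 118590 = 187*((32 + 36) + 320) + 118590 = 187*(68 + 320) + 118590 = 187*388 + 118590 = 72556 + 118590 = 191146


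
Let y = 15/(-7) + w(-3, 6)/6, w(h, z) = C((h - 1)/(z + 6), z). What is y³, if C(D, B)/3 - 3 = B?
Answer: 35937/2744 ≈ 13.097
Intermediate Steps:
C(D, B) = 9 + 3*B
w(h, z) = 9 + 3*z
y = 33/14 (y = 15/(-7) + (9 + 3*6)/6 = 15*(-⅐) + (9 + 18)*(⅙) = -15/7 + 27*(⅙) = -15/7 + 9/2 = 33/14 ≈ 2.3571)
y³ = (33/14)³ = 35937/2744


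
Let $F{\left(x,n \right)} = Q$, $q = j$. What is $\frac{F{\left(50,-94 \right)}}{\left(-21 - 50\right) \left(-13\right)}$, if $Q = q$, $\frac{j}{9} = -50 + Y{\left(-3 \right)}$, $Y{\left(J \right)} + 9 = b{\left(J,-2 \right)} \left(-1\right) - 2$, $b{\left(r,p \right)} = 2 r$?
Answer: $- \frac{495}{923} \approx -0.53629$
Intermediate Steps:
$Y{\left(J \right)} = -11 - 2 J$ ($Y{\left(J \right)} = -9 + \left(2 J \left(-1\right) - 2\right) = -9 - \left(2 + 2 J\right) = -11 - 2 J$)
$j = -495$ ($j = 9 \left(-50 - 5\right) = 9 \left(-55\right) = -495$)
$q = -495$
$Q = -495$
$F{\left(x,n \right)} = -495$
$\frac{F{\left(50,-94 \right)}}{\left(-21 - 50\right) \left(-13\right)} = - \frac{495}{\left(-21 - 50\right) \left(-13\right)} = - \frac{495}{\left(-71\right) \left(-13\right)} = - \frac{495}{923}$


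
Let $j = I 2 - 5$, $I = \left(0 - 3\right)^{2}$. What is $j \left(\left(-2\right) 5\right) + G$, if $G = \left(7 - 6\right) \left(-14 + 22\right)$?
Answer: $-122$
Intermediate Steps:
$G = 8$ ($G = 1 \cdot 8 = 8$)
$I = 9$ ($I = \left(-3\right)^{2} = 9$)
$j = 13$ ($j = 9 \cdot 2 - 5 = 18 - 5 = 13$)
$j \left(\left(-2\right) 5\right) + G = 13 \left(\left(-2\right) 5\right) + 8 = 13 \left(-10\right) + 8 = -130 + 8 = -122$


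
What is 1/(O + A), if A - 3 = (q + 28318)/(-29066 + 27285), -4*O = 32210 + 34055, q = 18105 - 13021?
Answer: -7124/118130201 ≈ -6.0306e-5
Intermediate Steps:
q = 5084
O = -66265/4 (O = -(32210 + 34055)/4 = -¼*66265 = -66265/4 ≈ -16566.)
A = -28059/1781 (A = 3 + (5084 + 28318)/(-29066 + 27285) = 3 + 33402/(-1781) = 3 + 33402*(-1/1781) = 3 - 33402/1781 = -28059/1781 ≈ -15.755)
1/(O + A) = 1/(-66265/4 - 28059/1781) = 1/(-118130201/7124) = -7124/118130201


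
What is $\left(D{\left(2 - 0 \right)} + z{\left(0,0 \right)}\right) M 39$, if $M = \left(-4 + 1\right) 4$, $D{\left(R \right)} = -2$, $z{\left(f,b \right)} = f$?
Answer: $936$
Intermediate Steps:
$M = -12$ ($M = \left(-3\right) 4 = -12$)
$\left(D{\left(2 - 0 \right)} + z{\left(0,0 \right)}\right) M 39 = \left(-2 + 0\right) \left(-12\right) 39 = \left(-2\right) \left(-12\right) 39 = 24 \cdot 39 = 936$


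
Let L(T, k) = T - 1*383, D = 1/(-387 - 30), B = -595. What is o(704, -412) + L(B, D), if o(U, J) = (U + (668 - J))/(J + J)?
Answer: -100957/103 ≈ -980.17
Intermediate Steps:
D = -1/417 (D = 1/(-417) = -1/417 ≈ -0.0023981)
L(T, k) = -383 + T (L(T, k) = T - 383 = -383 + T)
o(U, J) = (668 + U - J)/(2*J) (o(U, J) = (668 + U - J)/((2*J)) = (668 + U - J)*(1/(2*J)) = (668 + U - J)/(2*J))
o(704, -412) + L(B, D) = (½)*(668 + 704 - 1*(-412))/(-412) + (-383 - 595) = (½)*(-1/412)*(668 + 704 + 412) - 978 = (½)*(-1/412)*1784 - 978 = -223/103 - 978 = -100957/103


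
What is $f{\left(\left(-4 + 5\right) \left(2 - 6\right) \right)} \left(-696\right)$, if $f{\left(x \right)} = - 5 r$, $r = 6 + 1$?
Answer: $24360$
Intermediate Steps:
$r = 7$
$f{\left(x \right)} = -35$ ($f{\left(x \right)} = \left(-5\right) 7 = -35$)
$f{\left(\left(-4 + 5\right) \left(2 - 6\right) \right)} \left(-696\right) = \left(-35\right) \left(-696\right) = 24360$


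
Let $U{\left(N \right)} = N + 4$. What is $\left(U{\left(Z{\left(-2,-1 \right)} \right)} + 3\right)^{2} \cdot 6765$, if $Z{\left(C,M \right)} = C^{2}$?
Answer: $818565$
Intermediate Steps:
$U{\left(N \right)} = 4 + N$
$\left(U{\left(Z{\left(-2,-1 \right)} \right)} + 3\right)^{2} \cdot 6765 = \left(\left(4 + \left(-2\right)^{2}\right) + 3\right)^{2} \cdot 6765 = \left(\left(4 + 4\right) + 3\right)^{2} \cdot 6765 = \left(8 + 3\right)^{2} \cdot 6765 = 11^{2} \cdot 6765 = 121 \cdot 6765 = 818565$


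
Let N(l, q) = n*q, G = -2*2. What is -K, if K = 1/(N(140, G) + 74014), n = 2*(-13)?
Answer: -1/74118 ≈ -1.3492e-5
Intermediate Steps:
n = -26
G = -4
N(l, q) = -26*q
K = 1/74118 (K = 1/(-26*(-4) + 74014) = 1/(104 + 74014) = 1/74118 ≈ 1.3492e-5)
-K = -1*1/74118 = -1/74118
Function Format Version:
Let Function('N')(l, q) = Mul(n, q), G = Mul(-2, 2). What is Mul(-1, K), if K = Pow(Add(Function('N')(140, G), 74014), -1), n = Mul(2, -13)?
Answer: Rational(-1, 74118) ≈ -1.3492e-5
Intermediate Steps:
n = -26
G = -4
Function('N')(l, q) = Mul(-26, q)
K = Rational(1, 74118) (K = Pow(Add(Mul(-26, -4), 74014), -1) = Pow(Add(104, 74014), -1) = Pow(74118, -1) = Rational(1, 74118) ≈ 1.3492e-5)
Mul(-1, K) = Mul(-1, Rational(1, 74118)) = Rational(-1, 74118)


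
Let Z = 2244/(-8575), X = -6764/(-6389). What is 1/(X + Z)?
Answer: 54785675/43664384 ≈ 1.2547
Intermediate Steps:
X = 6764/6389 (X = -6764*(-1/6389) = 6764/6389 ≈ 1.0587)
Z = -2244/8575 (Z = 2244*(-1/8575) = -2244/8575 ≈ -0.26169)
1/(X + Z) = 1/(6764/6389 - 2244/8575) = 1/(43664384/54785675) = 54785675/43664384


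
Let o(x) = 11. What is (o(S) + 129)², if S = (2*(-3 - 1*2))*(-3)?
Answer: 19600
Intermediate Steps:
S = 30 (S = (2*(-3 - 2))*(-3) = (2*(-5))*(-3) = -10*(-3) = 30)
(o(S) + 129)² = (11 + 129)² = 140² = 19600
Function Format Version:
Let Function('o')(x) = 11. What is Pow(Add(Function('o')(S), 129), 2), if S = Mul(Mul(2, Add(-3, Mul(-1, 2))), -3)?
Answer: 19600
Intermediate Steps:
S = 30 (S = Mul(Mul(2, Add(-3, -2)), -3) = Mul(Mul(2, -5), -3) = Mul(-10, -3) = 30)
Pow(Add(Function('o')(S), 129), 2) = Pow(Add(11, 129), 2) = Pow(140, 2) = 19600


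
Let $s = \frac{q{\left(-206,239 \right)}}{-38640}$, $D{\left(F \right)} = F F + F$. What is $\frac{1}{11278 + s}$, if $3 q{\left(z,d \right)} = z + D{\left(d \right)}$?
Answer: $\frac{57960}{653644303} \approx 8.8672 \cdot 10^{-5}$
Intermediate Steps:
$D{\left(F \right)} = F + F^{2}$ ($D{\left(F \right)} = F^{2} + F = F + F^{2}$)
$q{\left(z,d \right)} = \frac{z}{3} + \frac{d \left(1 + d\right)}{3}$ ($q{\left(z,d \right)} = \frac{z + d \left(1 + d\right)}{3} = \frac{z}{3} + \frac{d \left(1 + d\right)}{3}$)
$s = - \frac{28577}{57960}$ ($s = \frac{\frac{1}{3} \left(-206\right) + \frac{1}{3} \cdot 239 \left(1 + 239\right)}{-38640} = \left(- \frac{206}{3} + \frac{1}{3} \cdot 239 \cdot 240\right) \left(- \frac{1}{38640}\right) = \left(- \frac{206}{3} + 19120\right) \left(- \frac{1}{38640}\right) = \frac{57154}{3} \left(- \frac{1}{38640}\right) = - \frac{28577}{57960} \approx -0.49305$)
$\frac{1}{11278 + s} = \frac{1}{11278 - \frac{28577}{57960}} = \frac{1}{\frac{653644303}{57960}} = \frac{57960}{653644303}$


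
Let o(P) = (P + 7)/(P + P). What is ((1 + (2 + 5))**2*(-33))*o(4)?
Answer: -2904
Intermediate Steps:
o(P) = (7 + P)/(2*P) (o(P) = (7 + P)/((2*P)) = (7 + P)*(1/(2*P)) = (7 + P)/(2*P))
((1 + (2 + 5))**2*(-33))*o(4) = ((1 + (2 + 5))**2*(-33))*((1/2)*(7 + 4)/4) = ((1 + 7)**2*(-33))*((1/2)*(1/4)*11) = (8**2*(-33))*(11/8) = (64*(-33))*(11/8) = -2112*11/8 = -2904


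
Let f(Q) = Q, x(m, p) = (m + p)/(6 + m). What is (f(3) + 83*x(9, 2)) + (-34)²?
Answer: 18298/15 ≈ 1219.9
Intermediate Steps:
x(m, p) = (m + p)/(6 + m)
(f(3) + 83*x(9, 2)) + (-34)² = (3 + 83*((9 + 2)/(6 + 9))) + (-34)² = (3 + 83*(11/15)) + 1156 = (3 + 913/15) + 1156 = 958/15 + 1156 = 18298/15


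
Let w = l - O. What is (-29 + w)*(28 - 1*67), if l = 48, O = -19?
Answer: -1482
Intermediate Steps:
w = 67 (w = 48 - 1*(-19) = 48 + 19 = 67)
(-29 + w)*(28 - 1*67) = (-29 + 67)*(28 - 1*67) = 38*(28 - 67) = 38*(-39) = -1482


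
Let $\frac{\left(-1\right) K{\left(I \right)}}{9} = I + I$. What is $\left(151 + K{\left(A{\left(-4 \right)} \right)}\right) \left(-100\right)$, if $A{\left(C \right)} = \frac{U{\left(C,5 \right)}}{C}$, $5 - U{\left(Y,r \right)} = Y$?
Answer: $-19150$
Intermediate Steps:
$U{\left(Y,r \right)} = 5 - Y$
$A{\left(C \right)} = \frac{5 - C}{C}$
$K{\left(I \right)} = - 18 I$ ($K{\left(I \right)} = - 9 \left(I + I\right) = - 9 \cdot 2 I = - 18 I$)
$\left(151 + K{\left(A{\left(-4 \right)} \right)}\right) \left(-100\right) = \left(151 - 18 \frac{5 - -4}{-4}\right) \left(-100\right) = \left(151 - 18 \left(- \frac{5 + 4}{4}\right)\right) \left(-100\right) = \left(151 - 18 \left(\left(- \frac{1}{4}\right) 9\right)\right) \left(-100\right) = \left(151 - - \frac{81}{2}\right) \left(-100\right) = \left(151 + \frac{81}{2}\right) \left(-100\right) = \frac{383}{2} \left(-100\right) = -19150$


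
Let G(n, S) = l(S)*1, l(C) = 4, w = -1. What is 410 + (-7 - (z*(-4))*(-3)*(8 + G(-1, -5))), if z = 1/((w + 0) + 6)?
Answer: 1871/5 ≈ 374.20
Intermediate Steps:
z = 1/5 (z = 1/((-1 + 0) + 6) = 1/(-1 + 6) = 1/5 ≈ 0.20000)
G(n, S) = 4 (G(n, S) = 4*1 = 4)
410 + (-7 - (z*(-4))*(-3)*(8 + G(-1, -5))) = 410 + (-7 - ((1/5)*(-4))*(-3)*(8 + 4)) = 410 + (-7 - (-4/5*(-3))*12) = 410 + (-7 - 12*12/5) = 410 + (-7 - 1*144/5) = 410 + (-7 - 144/5) = 410 - 179/5 = 1871/5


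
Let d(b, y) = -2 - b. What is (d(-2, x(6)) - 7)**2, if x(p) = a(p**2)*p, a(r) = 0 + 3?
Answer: 49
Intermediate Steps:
a(r) = 3
x(p) = 3*p
(d(-2, x(6)) - 7)**2 = ((-2 - 1*(-2)) - 7)**2 = ((-2 + 2) - 7)**2 = (0 - 7)**2 = (-7)**2 = 49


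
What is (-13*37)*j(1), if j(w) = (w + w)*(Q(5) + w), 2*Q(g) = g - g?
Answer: -962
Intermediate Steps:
Q(g) = 0 (Q(g) = (g - g)/2 = (1/2)*0 = 0)
j(w) = 2*w**2 (j(w) = (w + w)*(0 + w) = (2*w)*w = 2*w**2)
(-13*37)*j(1) = (-13*37)*(2*1**2) = -962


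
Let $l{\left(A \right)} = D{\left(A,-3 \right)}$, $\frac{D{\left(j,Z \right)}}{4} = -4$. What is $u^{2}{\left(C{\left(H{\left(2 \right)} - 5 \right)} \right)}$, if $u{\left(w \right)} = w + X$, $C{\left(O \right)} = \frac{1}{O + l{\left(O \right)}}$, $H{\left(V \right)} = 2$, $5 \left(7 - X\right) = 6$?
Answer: $\frac{298116}{9025} \approx 33.032$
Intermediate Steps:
$X = \frac{29}{5}$ ($X = 7 - \frac{6}{5} = \frac{29}{5} \approx 5.8$)
$D{\left(j,Z \right)} = -16$ ($D{\left(j,Z \right)} = 4 \left(-4\right) = -16$)
$l{\left(A \right)} = -16$
$C{\left(O \right)} = \frac{1}{-16 + O}$ ($C{\left(O \right)} = \frac{1}{O - 16} = \frac{1}{-16 + O}$)
$u{\left(w \right)} = \frac{29}{5} + w$ ($u{\left(w \right)} = w + \frac{29}{5} = \frac{29}{5} + w$)
$u^{2}{\left(C{\left(H{\left(2 \right)} - 5 \right)} \right)} = \left(\frac{29}{5} + \frac{1}{-16 + \left(2 - 5\right)}\right)^{2} = \left(\frac{29}{5} + \frac{1}{-16 - 3}\right)^{2} = \left(\frac{29}{5} + \frac{1}{-19}\right)^{2} = \left(\frac{29}{5} - \frac{1}{19}\right)^{2} = \left(\frac{546}{95}\right)^{2} = \frac{298116}{9025}$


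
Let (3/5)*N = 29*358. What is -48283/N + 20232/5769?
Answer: 23845471/33274310 ≈ 0.71663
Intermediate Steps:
N = 51910/3 (N = 5*(29*358)/3 = (5/3)*10382 = 51910/3 ≈ 17303.)
-48283/N + 20232/5769 = -48283/51910/3 + 20232/5769 = -48283*3/51910 + 20232*(1/5769) = -144849/51910 + 2248/641 = 23845471/33274310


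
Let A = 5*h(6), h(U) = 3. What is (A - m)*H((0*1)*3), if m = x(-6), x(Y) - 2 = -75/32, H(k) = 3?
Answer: 1473/32 ≈ 46.031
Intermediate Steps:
x(Y) = -11/32 (x(Y) = 2 - 75/32 = -11/32)
m = -11/32 ≈ -0.34375
A = 15 (A = 5*3 = 15)
(A - m)*H((0*1)*3) = (15 - 1*(-11/32))*3 = (15 + 11/32)*3 = (491/32)*3 = 1473/32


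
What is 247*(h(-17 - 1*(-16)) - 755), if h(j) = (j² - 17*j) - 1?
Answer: -182286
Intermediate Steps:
h(j) = -1 + j² - 17*j
247*(h(-17 - 1*(-16)) - 755) = 247*((-1 + (-17 - 1*(-16))² - 17*(-17 - 1*(-16))) - 755) = 247*((-1 + (-17 + 16)² - 17*(-17 + 16)) - 755) = 247*((-1 + (-1)² - 17*(-1)) - 755) = 247*((-1 + 1 + 17) - 755) = 247*(17 - 755) = 247*(-738) = -182286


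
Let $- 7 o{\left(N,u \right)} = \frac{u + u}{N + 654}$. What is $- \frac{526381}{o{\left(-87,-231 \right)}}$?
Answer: $- \frac{99486009}{22} \approx -4.5221 \cdot 10^{6}$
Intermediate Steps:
$o{\left(N,u \right)} = - \frac{2 u}{7 \left(654 + N\right)}$ ($o{\left(N,u \right)} = - \frac{\left(u + u\right) \frac{1}{N + 654}}{7} = - \frac{2 u \frac{1}{654 + N}}{7} = - \frac{2 u}{7 \left(654 + N\right)}$)
$- \frac{526381}{o{\left(-87,-231 \right)}} = - \frac{526381}{\left(-2\right) \left(-231\right) \frac{1}{4578 + 7 \left(-87\right)}} = - \frac{526381}{\left(-2\right) \left(-231\right) \frac{1}{4578 - 609}} = - \frac{526381}{\left(-2\right) \left(-231\right) \frac{1}{3969}} = - \frac{526381}{\frac{22}{189}} = \left(-526381\right) \frac{189}{22} = - \frac{99486009}{22}$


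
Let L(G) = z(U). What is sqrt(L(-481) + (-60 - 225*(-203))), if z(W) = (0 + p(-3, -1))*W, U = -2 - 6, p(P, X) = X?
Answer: sqrt(45623) ≈ 213.60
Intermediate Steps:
U = -8
z(W) = -W (z(W) = (0 - 1)*W = -W)
L(G) = 8 (L(G) = -1*(-8) = 8)
sqrt(L(-481) + (-60 - 225*(-203))) = sqrt(8 + (-60 - 225*(-203))) = sqrt(8 + (-60 + 45675)) = sqrt(8 + 45615) = sqrt(45623)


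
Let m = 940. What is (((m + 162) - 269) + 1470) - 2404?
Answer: -101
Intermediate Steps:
(((m + 162) - 269) + 1470) - 2404 = (((940 + 162) - 269) + 1470) - 2404 = ((1102 - 269) + 1470) - 2404 = (833 + 1470) - 2404 = 2303 - 2404 = -101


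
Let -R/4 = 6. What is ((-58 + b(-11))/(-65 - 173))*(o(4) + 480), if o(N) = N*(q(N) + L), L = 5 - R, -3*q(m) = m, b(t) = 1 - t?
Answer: 40756/357 ≈ 114.16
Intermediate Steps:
R = -24 (R = -4*6 = -24)
q(m) = -m/3
L = 29 (L = 5 - 1*(-24) = 5 + 24 = 29)
o(N) = N*(29 - N/3) (o(N) = N*(-N/3 + 29) = N*(29 - N/3))
((-58 + b(-11))/(-65 - 173))*(o(4) + 480) = ((-58 + (1 - 1*(-11)))/(-65 - 173))*((⅓)*4*(87 - 1*4) + 480) = ((-58 + (1 + 11))/(-238))*((⅓)*4*(87 - 4) + 480) = ((-58 + 12)*(-1/238))*((⅓)*4*83 + 480) = (-46*(-1/238))*(332/3 + 480) = (23/119)*(1772/3) = 40756/357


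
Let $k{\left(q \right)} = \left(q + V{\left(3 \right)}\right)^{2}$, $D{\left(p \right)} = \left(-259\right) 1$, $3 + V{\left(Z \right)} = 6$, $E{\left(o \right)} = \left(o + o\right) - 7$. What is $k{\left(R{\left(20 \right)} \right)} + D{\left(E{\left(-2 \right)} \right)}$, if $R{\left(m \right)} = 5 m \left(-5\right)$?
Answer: $246750$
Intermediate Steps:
$E{\left(o \right)} = -7 + 2 o$ ($E{\left(o \right)} = 2 o - 7 = -7 + 2 o$)
$R{\left(m \right)} = - 25 m$
$V{\left(Z \right)} = 3$ ($V{\left(Z \right)} = -3 + 6 = 3$)
$D{\left(p \right)} = -259$
$k{\left(q \right)} = \left(3 + q\right)^{2}$ ($k{\left(q \right)} = \left(q + 3\right)^{2} = \left(3 + q\right)^{2}$)
$k{\left(R{\left(20 \right)} \right)} + D{\left(E{\left(-2 \right)} \right)} = \left(3 - 500\right)^{2} - 259 = \left(-497\right)^{2} - 259 = 247009 - 259 = 246750$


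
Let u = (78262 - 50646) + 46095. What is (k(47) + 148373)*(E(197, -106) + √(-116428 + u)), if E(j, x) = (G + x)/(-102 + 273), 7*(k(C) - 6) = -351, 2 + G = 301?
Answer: 200392286/1197 + 1038302*I*√42717/7 ≈ 1.6741e+5 + 3.0657e+7*I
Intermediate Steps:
u = 73711 (u = 27616 + 46095 = 73711)
G = 299 (G = -2 + 301 = 299)
k(C) = -309/7 (k(C) = 6 + (⅐)*(-351) = 6 - 351/7 = -309/7)
E(j, x) = 299/171 + x/171 (E(j, x) = (299 + x)/(-102 + 273) = (299 + x)/171 = (299 + x)*(1/171) = 299/171 + x/171)
(k(47) + 148373)*(E(197, -106) + √(-116428 + u)) = (-309/7 + 148373)*((299/171 + (1/171)*(-106)) + √(-116428 + 73711)) = 1038302*((299/171 - 106/171) + √(-42717))/7 = 1038302*(193/171 + I*√42717)/7 = 200392286/1197 + 1038302*I*√42717/7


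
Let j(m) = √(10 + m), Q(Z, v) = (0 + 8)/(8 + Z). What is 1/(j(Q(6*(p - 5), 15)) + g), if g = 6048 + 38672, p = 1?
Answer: 89440/3999756781 - √38/3999756781 ≈ 2.2360e-5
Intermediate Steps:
Q(Z, v) = 8/(8 + Z)
g = 44720
1/(j(Q(6*(p - 5), 15)) + g) = 1/(√(10 + 8/(8 + 6*(1 - 5))) + 44720) = 1/(√(10 + 8/(8 + 6*(-4))) + 44720) = 1/(√(10 + 8/(8 - 24)) + 44720) = 1/(√(10 + 8/(-16)) + 44720) = 1/(√(10 + 8*(-1/16)) + 44720) = 1/(√(10 - ½) + 44720) = 1/(√(19/2) + 44720) = 1/(√38/2 + 44720) = 1/(44720 + √38/2)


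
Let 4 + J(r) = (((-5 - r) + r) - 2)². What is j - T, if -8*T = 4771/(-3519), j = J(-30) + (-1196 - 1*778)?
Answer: -54309979/28152 ≈ -1929.2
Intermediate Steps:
J(r) = 45 (J(r) = -4 + (((-5 - r) + r) - 2)² = -4 + (-5 - 2)² = -4 + (-7)² = -4 + 49 = 45)
j = -1929 (j = 45 + (-1196 - 1*778) = 45 + (-1196 - 778) = 45 - 1974 = -1929)
T = 4771/28152 (T = -4771/(8*(-3519)) = -4771*(-1)/(8*3519) = -⅛*(-4771/3519) = 4771/28152 ≈ 0.16947)
j - T = -1929 - 1*4771/28152 = -1929 - 4771/28152 = -54309979/28152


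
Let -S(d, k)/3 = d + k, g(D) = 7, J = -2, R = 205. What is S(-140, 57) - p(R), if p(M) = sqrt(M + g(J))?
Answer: 249 - 2*sqrt(53) ≈ 234.44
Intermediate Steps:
p(M) = sqrt(7 + M) (p(M) = sqrt(M + 7) = sqrt(7 + M))
S(d, k) = -3*d - 3*k (S(d, k) = -3*(d + k) = -3*d - 3*k)
S(-140, 57) - p(R) = (-3*(-140) - 3*57) - sqrt(7 + 205) = (420 - 171) - sqrt(212) = 249 - 2*sqrt(53)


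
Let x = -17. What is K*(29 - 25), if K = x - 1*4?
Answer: -84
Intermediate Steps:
K = -21 (K = -17 - 1*4 = -17 - 4 = -21)
K*(29 - 25) = -21*(29 - 25) = -21*4 = -84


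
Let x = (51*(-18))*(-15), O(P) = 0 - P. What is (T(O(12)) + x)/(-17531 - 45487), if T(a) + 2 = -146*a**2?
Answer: 3628/31509 ≈ 0.11514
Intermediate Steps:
O(P) = -P
T(a) = -2 - 146*a**2
x = 13770 (x = -918*(-15) = 13770)
(T(O(12)) + x)/(-17531 - 45487) = ((-2 - 146*(-1*12)**2) + 13770)/(-17531 - 45487) = ((-2 - 146*(-12)**2) + 13770)/(-63018) = ((-2 - 146*144) + 13770)*(-1/63018) = ((-2 - 21024) + 13770)*(-1/63018) = (-21026 + 13770)*(-1/63018) = -7256*(-1/63018) = 3628/31509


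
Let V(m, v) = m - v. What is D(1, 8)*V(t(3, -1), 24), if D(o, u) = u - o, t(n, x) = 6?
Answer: -126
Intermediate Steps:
D(1, 8)*V(t(3, -1), 24) = (8 - 1*1)*(6 - 1*24) = (8 - 1)*(6 - 24) = 7*(-18) = -126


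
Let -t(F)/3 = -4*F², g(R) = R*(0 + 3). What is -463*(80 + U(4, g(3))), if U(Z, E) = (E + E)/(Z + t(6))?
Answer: -8078887/218 ≈ -37059.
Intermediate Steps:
g(R) = 3*R (g(R) = R*3 = 3*R)
t(F) = 12*F² (t(F) = -(-12)*F² = 12*F²)
U(Z, E) = 2*E/(432 + Z) (U(Z, E) = (E + E)/(Z + 12*6²) = (2*E)/(Z + 12*36) = (2*E)/(Z + 432) = (2*E)/(432 + Z) = 2*E/(432 + Z))
-463*(80 + U(4, g(3))) = -463*(80 + 2*(3*3)/(432 + 4)) = -463*(80 + 2*9/436) = -463*(80 + 2*9*(1/436)) = -463*(80 + 9/218) = -463*17449/218 = -8078887/218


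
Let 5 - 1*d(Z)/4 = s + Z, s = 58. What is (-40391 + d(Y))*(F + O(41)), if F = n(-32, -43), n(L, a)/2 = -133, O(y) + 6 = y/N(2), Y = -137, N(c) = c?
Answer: 20147665/2 ≈ 1.0074e+7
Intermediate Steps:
d(Z) = -212 - 4*Z (d(Z) = 20 - 4*(58 + Z) = 20 + (-232 - 4*Z) = -212 - 4*Z)
O(y) = -6 + y/2
n(L, a) = -266 (n(L, a) = 2*(-133) = -266)
F = -266
(-40391 + d(Y))*(F + O(41)) = (-40391 + (-212 - 4*(-137)))*(-266 + (-6 + (½)*41)) = (-40391 + (-212 + 548))*(-266 + (-6 + 41/2)) = (-40391 + 336)*(-266 + 29/2) = -40055*(-503/2) = 20147665/2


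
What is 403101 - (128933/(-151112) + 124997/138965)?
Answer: 8464829425054761/20999279080 ≈ 4.0310e+5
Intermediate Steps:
403101 - (128933/(-151112) + 124997/138965) = 403101 - (128933*(-1/151112) + 124997*(1/138965)) = 403101 - (-128933/151112 + 124997/138965) = 403101 - 1*971372319/20999279080 = 403101 - 971372319/20999279080 = 8464829425054761/20999279080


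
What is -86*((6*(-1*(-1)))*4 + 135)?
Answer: -13674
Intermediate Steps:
-86*((6*(-1*(-1)))*4 + 135) = -86*((6*1)*4 + 135) = -86*(6*4 + 135) = -86*(24 + 135) = -86*159 = -13674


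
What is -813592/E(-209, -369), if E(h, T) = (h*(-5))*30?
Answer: -406796/15675 ≈ -25.952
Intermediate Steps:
E(h, T) = -150*h (E(h, T) = -5*h*30 = -150*h)
-813592/E(-209, -369) = -813592/((-150*(-209))) = -813592/31350 = -813592*1/31350 = -406796/15675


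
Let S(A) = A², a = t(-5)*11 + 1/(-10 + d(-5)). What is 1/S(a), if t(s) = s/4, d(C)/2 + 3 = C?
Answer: 2704/514089 ≈ 0.0052598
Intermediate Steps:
d(C) = -6 + 2*C
t(s) = s/4 (t(s) = s*(¼) = s/4)
a = -717/52 (a = ((¼)*(-5))*11 + 1/(-10 + (-6 + 2*(-5))) = -5/4*11 + 1/(-10 + (-6 - 10)) = -55/4 + 1/(-10 - 16) = -55/4 + 1/(-26) = -55/4 - 1/26 = -717/52 ≈ -13.788)
1/S(a) = 1/((-717/52)²) = 1/(514089/2704) = 2704/514089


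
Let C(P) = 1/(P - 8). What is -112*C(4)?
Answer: 28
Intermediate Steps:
C(P) = 1/(-8 + P)
-112*C(4) = -112/(-8 + 4) = -112/(-4) = -112*(-1/4) = 28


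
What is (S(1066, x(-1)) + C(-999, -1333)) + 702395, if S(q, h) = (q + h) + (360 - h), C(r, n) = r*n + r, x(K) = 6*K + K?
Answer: 2034489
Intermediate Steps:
x(K) = 7*K
C(r, n) = r + n*r (C(r, n) = n*r + r = r + n*r)
S(q, h) = 360 + q (S(q, h) = (h + q) + (360 - h) = 360 + q)
(S(1066, x(-1)) + C(-999, -1333)) + 702395 = ((360 + 1066) - 999*(1 - 1333)) + 702395 = (1426 - 999*(-1332)) + 702395 = (1426 + 1330668) + 702395 = 1332094 + 702395 = 2034489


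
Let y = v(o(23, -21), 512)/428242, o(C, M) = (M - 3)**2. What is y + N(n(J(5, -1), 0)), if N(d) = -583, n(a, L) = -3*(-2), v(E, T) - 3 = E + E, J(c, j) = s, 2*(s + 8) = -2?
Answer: -249663931/428242 ≈ -583.00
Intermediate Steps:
s = -9 (s = -8 + (1/2)*(-2) = -8 - 1 = -9)
o(C, M) = (-3 + M)**2
J(c, j) = -9
v(E, T) = 3 + 2*E (v(E, T) = 3 + (E + E) = 3 + 2*E)
n(a, L) = 6
y = 1155/428242 (y = (3 + 2*(-3 - 21)**2)/428242 = (3 + 2*(-24)**2)*(1/428242) = (3 + 2*576)*(1/428242) = (3 + 1152)*(1/428242) = 1155*(1/428242) = 1155/428242 ≈ 0.0026971)
y + N(n(J(5, -1), 0)) = 1155/428242 - 583 = -249663931/428242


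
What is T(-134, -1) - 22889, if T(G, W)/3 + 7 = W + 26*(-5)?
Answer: -23303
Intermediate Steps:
T(G, W) = -411 + 3*W (T(G, W) = -21 + 3*(W + 26*(-5)) = -21 + 3*(W - 130) = -21 + 3*(-130 + W) = -21 + (-390 + 3*W) = -411 + 3*W)
T(-134, -1) - 22889 = (-411 + 3*(-1)) - 22889 = (-411 - 3) - 22889 = -414 - 22889 = -23303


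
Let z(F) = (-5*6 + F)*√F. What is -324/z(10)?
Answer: 81*√10/50 ≈ 5.1229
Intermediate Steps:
z(F) = √F*(-30 + F) (z(F) = (-30 + F)*√F = √F*(-30 + F))
-324/z(10) = -324*√10/(10*(-30 + 10)) = -324*(-√10/200) = -(-81)*√10/50 = 81*√10/50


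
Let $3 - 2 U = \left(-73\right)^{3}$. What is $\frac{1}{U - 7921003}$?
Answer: $- \frac{1}{7726493} \approx -1.2942 \cdot 10^{-7}$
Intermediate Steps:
$U = 194510$ ($U = \frac{3}{2} - \frac{\left(-73\right)^{3}}{2} = \frac{3}{2} - - \frac{389017}{2} = \frac{3}{2} + \frac{389017}{2} = 194510$)
$\frac{1}{U - 7921003} = \frac{1}{194510 - 7921003} = \frac{1}{-7726493} = - \frac{1}{7726493}$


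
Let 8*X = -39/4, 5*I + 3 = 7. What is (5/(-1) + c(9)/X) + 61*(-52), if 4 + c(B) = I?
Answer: -619003/195 ≈ -3174.4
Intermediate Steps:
I = 4/5 (I = -3/5 + (1/5)*7 = -3/5 + 7/5 = 4/5 ≈ 0.80000)
c(B) = -16/5 (c(B) = -4 + 4/5 = -16/5)
X = -39/32 (X = (-39/4)/8 = (-39*1/4)/8 = (1/8)*(-39/4) = -39/32 ≈ -1.2188)
(5/(-1) + c(9)/X) + 61*(-52) = (5/(-1) - 16/(5*(-39/32))) + 61*(-52) = (5*(-1) - 16/5*(-32/39)) - 3172 = (-5 + 512/195) - 3172 = -463/195 - 3172 = -619003/195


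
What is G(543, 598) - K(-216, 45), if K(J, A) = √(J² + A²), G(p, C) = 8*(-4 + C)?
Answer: 4752 - 9*√601 ≈ 4531.4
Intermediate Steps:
G(p, C) = -32 + 8*C
K(J, A) = √(A² + J²)
G(543, 598) - K(-216, 45) = (-32 + 8*598) - √(45² + (-216)²) = (-32 + 4784) - √(2025 + 46656) = 4752 - √48681 = 4752 - 9*√601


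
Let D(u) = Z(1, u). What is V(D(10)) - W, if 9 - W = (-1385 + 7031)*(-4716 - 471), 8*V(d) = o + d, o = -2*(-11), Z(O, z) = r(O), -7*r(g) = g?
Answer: -1640005263/56 ≈ -2.9286e+7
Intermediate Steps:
r(g) = -g/7
Z(O, z) = -O/7
o = 22
D(u) = -⅐ (D(u) = -⅐*1 = -⅐)
V(d) = 11/4 + d/8 (V(d) = (22 + d)/8 = 11/4 + d/8)
W = 29285811 (W = 9 - (-1385 + 7031)*(-4716 - 471) = 9 - 5646*(-5187) = 9 - 1*(-29285802) = 9 + 29285802 = 29285811)
V(D(10)) - W = (11/4 + (⅛)*(-⅐)) - 1*29285811 = (11/4 - 1/56) - 29285811 = 153/56 - 29285811 = -1640005263/56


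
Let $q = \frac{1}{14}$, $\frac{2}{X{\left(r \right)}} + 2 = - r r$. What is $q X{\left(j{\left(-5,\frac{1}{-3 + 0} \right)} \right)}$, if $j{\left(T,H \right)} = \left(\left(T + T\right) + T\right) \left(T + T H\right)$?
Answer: $- \frac{1}{17514} \approx -5.7097 \cdot 10^{-5}$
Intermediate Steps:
$j{\left(T,H \right)} = 3 T \left(T + H T\right)$ ($j{\left(T,H \right)} = \left(2 T + T\right) \left(T + H T\right) = 3 T \left(T + H T\right)$)
$X{\left(r \right)} = \frac{2}{-2 - r^{2}}$ ($X{\left(r \right)} = \frac{2}{-2 + - r r} = \frac{2}{-2 - r^{2}}$)
$q = \frac{1}{14} \approx 0.071429$
$q X{\left(j{\left(-5,\frac{1}{-3 + 0} \right)} \right)} = \frac{\left(-2\right) \frac{1}{2 + \left(3 \left(-5\right)^{2} \left(1 + \frac{1}{-3 + 0}\right)\right)^{2}}}{14} = \frac{\left(-2\right) \frac{1}{2 + \left(3 \cdot 25 \left(1 + \frac{1}{-3}\right)\right)^{2}}}{14} = \frac{\left(-2\right) \frac{1}{2 + \left(3 \cdot 25 \left(1 - \frac{1}{3}\right)\right)^{2}}}{14} = \frac{\left(-2\right) \frac{1}{2 + \left(3 \cdot 25 \cdot \frac{2}{3}\right)^{2}}}{14} = \frac{\left(-2\right) \frac{1}{2 + 50^{2}}}{14} = \frac{\left(-2\right) \frac{1}{2 + 2500}}{14} = \frac{\left(-2\right) \frac{1}{2502}}{14} = \frac{1}{14} \left(- \frac{1}{1251}\right) = - \frac{1}{17514}$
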